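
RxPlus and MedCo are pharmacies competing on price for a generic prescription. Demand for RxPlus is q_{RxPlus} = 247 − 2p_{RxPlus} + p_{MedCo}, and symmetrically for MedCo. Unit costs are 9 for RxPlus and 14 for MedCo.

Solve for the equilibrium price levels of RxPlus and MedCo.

RxPlus's profit: π = (p_{RxPlus} − 9)(247 − 2p_{RxPlus} + p_{MedCo}).
∂π/∂p_{RxPlus} = 265 − 4p_{RxPlus} + p_{MedCo} = 0 ⇒ p_{RxPlus} = 66.25 + 0.25p_{MedCo}.
Similarly p_{MedCo} = 68.75 + 0.25p_{RxPlus}.
Plugging p_{MedCo} into RxPlus's best response: p_{RxPlus} = 66.25 + 0.25(68.75 + 0.25p_{RxPlus}) ⇒ 0.9375p_{RxPlus} = 83.4375, so p_{RxPlus} = 89.
Then p_{MedCo} = 68.75 + 0.25·89 = 91.

89, 91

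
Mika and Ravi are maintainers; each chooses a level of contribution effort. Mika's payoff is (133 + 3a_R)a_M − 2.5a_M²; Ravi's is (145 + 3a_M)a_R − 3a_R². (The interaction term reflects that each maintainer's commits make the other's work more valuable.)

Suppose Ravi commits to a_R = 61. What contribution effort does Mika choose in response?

Expanding Mika's payoff: 133a_M + 3a_Ra_M − 2.5a_M².
∂π/∂a_M = 133 + 3a_R − 5a_M = 0, so a_M = 26.6 + 0.6a_R.
At a_R = 61: a_M = 26.6 + 0.6·61 = 63.2.

63.2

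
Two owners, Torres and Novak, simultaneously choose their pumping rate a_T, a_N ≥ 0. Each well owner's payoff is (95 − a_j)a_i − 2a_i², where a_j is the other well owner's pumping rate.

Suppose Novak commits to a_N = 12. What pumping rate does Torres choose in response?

20.75

Torres's payoff is (95 − a_N)a_T − 2a_T².
∂π/∂a_T = 95 − a_N − 4a_T = 0, so a_T = 23.75 − 0.25a_N.
At a_N = 12: a_T = 23.75 − 0.25·12 = 20.75.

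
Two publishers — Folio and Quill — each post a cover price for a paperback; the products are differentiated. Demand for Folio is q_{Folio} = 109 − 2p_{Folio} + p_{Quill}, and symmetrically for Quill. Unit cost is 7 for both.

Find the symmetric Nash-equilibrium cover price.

41

Folio's profit: π = (p_{Folio} − 7)(109 − 2p_{Folio} + p_{Quill}).
∂π/∂p_{Folio} = 123 − 4p_{Folio} + p_{Quill} = 0 ⇒ p_{Folio} = 30.75 + 0.25p_{Quill}.
By symmetry p_{Quill} = p_{Folio}; substituting into the reaction function, 0.75p_{Folio} = 30.75 and p_{Folio} = 41.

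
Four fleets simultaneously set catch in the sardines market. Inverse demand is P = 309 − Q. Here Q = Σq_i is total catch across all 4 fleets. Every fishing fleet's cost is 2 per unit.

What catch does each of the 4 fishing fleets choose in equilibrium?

61.4

A representative fishing fleet's profit is π_i = q_i(309 − Q) − 2q_i, with Q = q_i + Σ_{j≠i} q_j.
First-order condition: 307 − 2q_i − Σ_{j≠i} q_j = 0.
In a symmetric equilibrium every fishing fleet chooses the same q, so Σ_{j≠i} q_j = 3q. The condition becomes 307 − 5q = 0, giving q = 307/5 = 61.4.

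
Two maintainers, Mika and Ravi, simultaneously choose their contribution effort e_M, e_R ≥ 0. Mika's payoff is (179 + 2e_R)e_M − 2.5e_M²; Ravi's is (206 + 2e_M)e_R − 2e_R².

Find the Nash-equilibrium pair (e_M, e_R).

70.5, 86.75

Expanding Mika's payoff: 179e_M + 2e_Re_M − 2.5e_M².
∂π/∂e_M = 179 + 2e_R − 5e_M = 0, so e_M = 35.8 + 0.4e_R.
Likewise for Ravi: e_R = 51.5 + 0.5e_M.
Plugging e_R into Mika's best response: e_M = 35.8 + 0.4(51.5 + 0.5e_M) ⇒ 0.8e_M = 56.4, so e_M = 70.5.
Then e_R = 51.5 + 0.5·70.5 = 86.75.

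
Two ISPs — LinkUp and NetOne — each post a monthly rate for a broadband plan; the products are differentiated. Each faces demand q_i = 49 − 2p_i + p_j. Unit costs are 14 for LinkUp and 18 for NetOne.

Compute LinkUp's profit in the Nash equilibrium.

297.68

LinkUp's profit: π = (p_{LinkUp} − 14)(49 − 2p_{LinkUp} + p_{NetOne}).
∂π/∂p_{LinkUp} = 77 − 4p_{LinkUp} + p_{NetOne} = 0 ⇒ p_{LinkUp} = 19.25 + 0.25p_{NetOne}.
Similarly p_{NetOne} = 21.25 + 0.25p_{LinkUp}.
Plugging p_{NetOne} into LinkUp's best response: p_{LinkUp} = 19.25 + 0.25(21.25 + 0.25p_{LinkUp}) ⇒ 0.9375p_{LinkUp} = 24.5625, so p_{LinkUp} = 26.2.
Then p_{NetOne} = 21.25 + 0.25·26.2 = 27.8.
q_{LinkUp} = 49 − 2·26.2 + 27.8 = 24.4.
Profit = (26.2 − 14)·24.4 = 297.68.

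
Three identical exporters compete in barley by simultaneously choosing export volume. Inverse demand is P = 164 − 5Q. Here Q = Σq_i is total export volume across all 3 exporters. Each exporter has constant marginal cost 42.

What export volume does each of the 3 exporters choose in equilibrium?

6.1

A representative exporter's profit is π_i = q_i(164 − 5Q) − 42q_i, with Q = q_i + Σ_{j≠i} q_j.
First-order condition: 122 − 10q_i − 5Σ_{j≠i} q_j = 0.
Imposing symmetry (q_j = q for all j) turns Σ_{j≠i} q_j into 2q, so 122 = 20q and q = 6.1.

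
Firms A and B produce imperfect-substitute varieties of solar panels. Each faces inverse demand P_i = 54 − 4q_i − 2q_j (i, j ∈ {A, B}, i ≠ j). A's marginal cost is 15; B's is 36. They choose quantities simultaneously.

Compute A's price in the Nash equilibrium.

33.4

Firm A's profit: π = q_A(54 − 4q_A − 2q_B) − 15q_A.
∂π/∂q_A = 39 − 8q_A − 2q_B = 0 ⇒ q_A = 4.875 − 0.25q_B.
Similarly q_B = 2.25 − 0.25q_A.
Substituting the second reaction function into the first: q_A = 4.875 − 0.25(2.25 − 0.25q_A), which gives 0.9375q_A = 4.3125 ⇒ q_A = 4.6.
Then q_B = 2.25 − 0.25·4.6 = 1.1.
P_A = 54 − 4·4.6 − 2·1.1 = 33.4.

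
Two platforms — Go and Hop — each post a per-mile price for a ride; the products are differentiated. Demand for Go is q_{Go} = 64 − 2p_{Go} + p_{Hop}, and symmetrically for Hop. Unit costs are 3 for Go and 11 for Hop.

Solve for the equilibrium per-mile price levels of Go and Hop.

24.4, 27.6

Go's profit: π = (p_{Go} − 3)(64 − 2p_{Go} + p_{Hop}).
∂π/∂p_{Go} = 70 − 4p_{Go} + p_{Hop} = 0 ⇒ p_{Go} = 17.5 + 0.25p_{Hop}.
Similarly p_{Hop} = 21.5 + 0.25p_{Go}.
Plugging p_{Hop} into Go's best response: p_{Go} = 17.5 + 0.25(21.5 + 0.25p_{Go}) ⇒ 0.9375p_{Go} = 22.875, so p_{Go} = 24.4.
Then p_{Hop} = 21.5 + 0.25·24.4 = 27.6.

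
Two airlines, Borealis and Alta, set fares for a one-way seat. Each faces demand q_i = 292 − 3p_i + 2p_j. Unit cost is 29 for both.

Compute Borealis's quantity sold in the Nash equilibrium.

197.25

Borealis's profit: π = (p_{Borealis} − 29)(292 − 3p_{Borealis} + 2p_{Alta}).
∂π/∂p_{Borealis} = 379 − 6p_{Borealis} + 2p_{Alta} = 0 ⇒ p_{Borealis} = 379/6 + (1/3)p_{Alta}.
The game is symmetric, so in equilibrium p_{Alta} = p_{Borealis}: the reaction function gives (2/3)p_{Borealis} = 379/6, hence p_{Borealis} = 94.75.
q_{Borealis} = 292 − 3·94.75 + 2·94.75 = 197.25.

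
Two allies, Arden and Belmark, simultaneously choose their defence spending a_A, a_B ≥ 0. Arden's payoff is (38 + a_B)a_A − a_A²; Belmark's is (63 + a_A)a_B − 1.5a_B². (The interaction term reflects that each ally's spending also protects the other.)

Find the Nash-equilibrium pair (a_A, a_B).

Expanding Arden's payoff: 38a_A + a_Ba_A − a_A².
∂π/∂a_A = 38 + a_B − 2a_A = 0, so a_A = 19 + 0.5a_B.
Likewise for Belmark: a_B = 21 + (1/3)a_A.
Solving the two reaction functions simultaneously: (1 − (0.5)(1/3))a_A = 19 + 0.5·21, so (5/6)a_A = 29.5 and a_A = 35.4.
Then a_B = 21 + (1/3)·35.4 = 32.8.

35.4, 32.8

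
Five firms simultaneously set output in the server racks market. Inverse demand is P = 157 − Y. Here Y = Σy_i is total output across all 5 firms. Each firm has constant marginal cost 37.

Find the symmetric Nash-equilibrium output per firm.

20

A representative firm's profit is π_i = y_i(157 − Y) − 37y_i, with Y = y_i + Σ_{j≠i} y_j.
First-order condition: 120 − 2y_i − Σ_{j≠i} y_j = 0.
In a symmetric equilibrium every firm chooses the same y, so Σ_{j≠i} y_j = 4y. The condition becomes 120 − 6y = 0, giving y = 120/6 = 20.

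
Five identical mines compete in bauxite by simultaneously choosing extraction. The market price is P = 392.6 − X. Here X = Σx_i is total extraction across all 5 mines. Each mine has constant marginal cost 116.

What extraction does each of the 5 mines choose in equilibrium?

A representative mine's profit is π_i = x_i(392.6 − X) − 116x_i, with X = x_i + Σ_{j≠i} x_j.
First-order condition: 276.6 − 2x_i − Σ_{j≠i} x_j = 0.
Imposing symmetry (x_j = x for all j) turns Σ_{j≠i} x_j into 4x, so 276.6 = 6x and x = 46.1.

46.1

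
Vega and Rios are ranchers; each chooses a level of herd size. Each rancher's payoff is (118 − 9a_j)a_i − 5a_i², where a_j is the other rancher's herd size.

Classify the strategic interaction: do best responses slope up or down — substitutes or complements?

Vega's payoff is (118 − 9a_R)a_V − 5a_V².
∂π/∂a_V = 118 − 9a_R − 10a_V = 0, so a_V = 11.8 − 0.9a_R.
The best-response slope da_V/da_R = −0.9 < 0: the reaction function is downward-sloping, so the choices are strategic substitutes.

strategic substitutes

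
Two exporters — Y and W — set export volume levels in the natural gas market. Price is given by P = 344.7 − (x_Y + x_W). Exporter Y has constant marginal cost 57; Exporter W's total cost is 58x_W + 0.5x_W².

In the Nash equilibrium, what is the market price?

Exporter Y's profit: π = x_Y(344.7 − (x_Y + x_W)) − 57x_Y.
∂π/∂x_Y = 287.7 − 2x_Y − x_W = 0, so x_Y = 143.85 − 0.5x_W.
For W: ∂π/∂x_W = 286.7 − 3x_W − x_Y = 0 ⇒ x_W = 2867/30 − (1/3)x_Y.
Plugging x_W into Y's best response: x_Y = 143.85 − 0.5(2867/30 − (1/3)x_Y) ⇒ (5/6)x_Y = 1441/15, so x_Y = 115.28.
Then x_W = 2867/30 − (1/3)·115.28 = 57.14.
Equilibrium price: P = 344.7 − 172.42 = 172.28.

172.28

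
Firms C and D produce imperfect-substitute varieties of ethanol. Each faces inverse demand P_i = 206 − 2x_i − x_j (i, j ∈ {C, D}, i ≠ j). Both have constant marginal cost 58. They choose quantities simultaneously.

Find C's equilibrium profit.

1752.32

Firm C's profit: π = x_C(206 − 2x_C − x_D) − 58x_C.
∂π/∂x_C = 148 − 4x_C − x_D = 0 ⇒ x_C = 37 − 0.25x_D.
The game is symmetric, so in equilibrium x_D = x_C: the reaction function gives 1.25x_C = 37, hence x_C = 29.6.
P_C = 206 − 2·29.6 − 29.6 = 117.2.
Profit = (117.2 − 58)·29.6 = 1752.32.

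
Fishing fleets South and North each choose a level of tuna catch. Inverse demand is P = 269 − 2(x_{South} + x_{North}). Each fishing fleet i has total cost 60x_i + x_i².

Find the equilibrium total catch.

Fishing fleet South's profit: π = x_{South}(269 − 2(x_{South} + x_{North})) − 60x_{South} − x_{South}².
∂π/∂x_{South} = 209 − 6x_{South} − 2x_{North} = 0, so x_{South} = 209/6 − (1/3)x_{North}.
By symmetry x_{North} = x_{South}; substituting into the reaction function, (4/3)x_{South} = 209/6 and x_{South} = 26.125.
Total catch: 26.125 + 26.125 = 52.25.

52.25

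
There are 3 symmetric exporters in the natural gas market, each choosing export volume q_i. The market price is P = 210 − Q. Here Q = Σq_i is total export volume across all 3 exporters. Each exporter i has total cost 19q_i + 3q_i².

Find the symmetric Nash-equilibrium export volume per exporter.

19.1

A representative exporter's profit is π_i = q_i(210 − Q) − 19q_i − 3q_i², with Q = q_i + Σ_{j≠i} q_j.
First-order condition: 191 − 8q_i − Σ_{j≠i} q_j = 0.
Imposing symmetry (q_j = q for all j) turns Σ_{j≠i} q_j into 2q, so 191 = 10q and q = 19.1.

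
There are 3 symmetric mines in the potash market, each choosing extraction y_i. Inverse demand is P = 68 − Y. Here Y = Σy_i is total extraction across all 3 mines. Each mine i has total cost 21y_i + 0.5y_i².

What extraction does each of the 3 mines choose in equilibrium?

A representative mine's profit is π_i = y_i(68 − Y) − 21y_i − 0.5y_i², with Y = y_i + Σ_{j≠i} y_j.
First-order condition: 47 − 3y_i − Σ_{j≠i} y_j = 0.
With identical mines, set every y_j = y: then 47 − 3y − 2y = 0, i.e. y = 47/5 = 9.4.

9.4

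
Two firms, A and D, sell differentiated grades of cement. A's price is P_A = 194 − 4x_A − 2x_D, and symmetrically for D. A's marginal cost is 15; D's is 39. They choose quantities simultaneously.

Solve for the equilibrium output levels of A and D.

18.7, 14.7

Firm A's profit: π = x_A(194 − 4x_A − 2x_D) − 15x_A.
∂π/∂x_A = 179 − 8x_A − 2x_D = 0 ⇒ x_A = 22.375 − 0.25x_D.
Similarly x_D = 19.375 − 0.25x_A.
Plugging x_D into A's best response: x_A = 22.375 − 0.25(19.375 − 0.25x_A) ⇒ 0.9375x_A = 561/32, so x_A = 18.7.
Then x_D = 19.375 − 0.25·18.7 = 14.7.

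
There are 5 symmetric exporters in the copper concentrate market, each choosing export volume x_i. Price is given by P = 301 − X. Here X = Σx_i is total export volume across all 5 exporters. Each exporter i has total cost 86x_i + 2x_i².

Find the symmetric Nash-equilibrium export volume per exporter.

21.5

A representative exporter's profit is π_i = x_i(301 − X) − 86x_i − 2x_i², with X = x_i + Σ_{j≠i} x_j.
First-order condition: 215 − 6x_i − Σ_{j≠i} x_j = 0.
With identical exporters, set every x_j = x: then 215 − 6x − 4x = 0, i.e. x = 215/10 = 21.5.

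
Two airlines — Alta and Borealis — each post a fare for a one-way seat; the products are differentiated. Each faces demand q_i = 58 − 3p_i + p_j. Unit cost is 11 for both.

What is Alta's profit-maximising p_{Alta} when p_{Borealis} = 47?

23

Alta's profit: π = (p_{Alta} − 11)(58 − 3p_{Alta} + p_{Borealis}).
∂π/∂p_{Alta} = 91 − 6p_{Alta} + p_{Borealis} = 0 ⇒ p_{Alta} = 91/6 + (1/6)p_{Borealis}.
At p_{Borealis} = 47: p_{Alta} = 91/6 + (1/6)·47 = 23.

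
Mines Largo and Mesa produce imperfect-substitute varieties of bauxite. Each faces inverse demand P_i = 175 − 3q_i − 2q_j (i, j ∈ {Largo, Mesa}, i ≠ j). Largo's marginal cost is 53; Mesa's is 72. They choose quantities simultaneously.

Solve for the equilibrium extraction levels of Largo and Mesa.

Mine Largo's profit: π = q_{Largo}(175 − 3q_{Largo} − 2q_{Mesa}) − 53q_{Largo}.
∂π/∂q_{Largo} = 122 − 6q_{Largo} − 2q_{Mesa} = 0 ⇒ q_{Largo} = 61/3 − (1/3)q_{Mesa}.
Similarly q_{Mesa} = 103/6 − (1/3)q_{Largo}.
Solving the two reaction functions simultaneously: (1 − (−1/3)(−1/3))q_{Largo} = 61/3 − (1/3)·(103/6), so (8/9)q_{Largo} = 263/18 and q_{Largo} = 16.4375.
Then q_{Mesa} = 103/6 − (1/3)·16.4375 = 11.6875.

16.4375, 11.6875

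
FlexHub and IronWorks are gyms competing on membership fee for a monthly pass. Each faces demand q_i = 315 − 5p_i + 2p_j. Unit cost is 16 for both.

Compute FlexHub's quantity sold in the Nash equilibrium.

FlexHub's profit: π = (p_{FlexHub} − 16)(315 − 5p_{FlexHub} + 2p_{IronWorks}).
∂π/∂p_{FlexHub} = 395 − 10p_{FlexHub} + 2p_{IronWorks} = 0 ⇒ p_{FlexHub} = 39.5 + 0.2p_{IronWorks}.
The game is symmetric, so in equilibrium p_{IronWorks} = p_{FlexHub}: the reaction function gives 0.8p_{FlexHub} = 39.5, hence p_{FlexHub} = 49.375.
q_{FlexHub} = 315 − 5·49.375 + 2·49.375 = 166.875.

166.875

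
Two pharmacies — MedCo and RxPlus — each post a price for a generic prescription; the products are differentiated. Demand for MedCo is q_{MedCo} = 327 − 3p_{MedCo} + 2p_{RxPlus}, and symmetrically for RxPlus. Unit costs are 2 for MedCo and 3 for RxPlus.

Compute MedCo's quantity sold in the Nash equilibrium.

MedCo's profit: π = (p_{MedCo} − 2)(327 − 3p_{MedCo} + 2p_{RxPlus}).
∂π/∂p_{MedCo} = 333 − 6p_{MedCo} + 2p_{RxPlus} = 0 ⇒ p_{MedCo} = 55.5 + (1/3)p_{RxPlus}.
Similarly p_{RxPlus} = 56 + (1/3)p_{MedCo}.
Solving the two reaction functions simultaneously: (1 − (1/3)(1/3))p_{MedCo} = 55.5 + (1/3)·56, so (8/9)p_{MedCo} = 445/6 and p_{MedCo} = 83.4375.
Then p_{RxPlus} = 56 + (1/3)·83.4375 = 83.8125.
q_{MedCo} = 327 − 3·83.4375 + 2·83.8125 = 244.3125.

244.3125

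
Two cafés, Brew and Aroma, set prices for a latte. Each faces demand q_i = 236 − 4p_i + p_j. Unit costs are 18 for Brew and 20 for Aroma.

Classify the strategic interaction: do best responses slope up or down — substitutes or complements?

strategic complements

Brew's profit: π = (p_{Brew} − 18)(236 − 4p_{Brew} + p_{Aroma}).
∂π/∂p_{Brew} = 308 − 8p_{Brew} + p_{Aroma} = 0 ⇒ p_{Brew} = 38.5 + 0.125p_{Aroma}.
The best-response slope dp_{Brew}/dp_{Aroma} = 0.125 > 0: the reaction function is upward-sloping, so the choices are strategic complements.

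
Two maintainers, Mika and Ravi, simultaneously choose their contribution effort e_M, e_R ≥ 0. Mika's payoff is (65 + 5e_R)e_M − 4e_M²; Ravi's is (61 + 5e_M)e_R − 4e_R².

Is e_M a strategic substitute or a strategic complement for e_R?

strategic complements

Expanding Mika's payoff: 65e_M + 5e_Re_M − 4e_M².
∂π/∂e_M = 65 + 5e_R − 8e_M = 0, so e_M = 8.125 + 0.625e_R.
The best-response slope de_M/de_R = 0.625 > 0: the reaction function is upward-sloping, so the choices are strategic complements.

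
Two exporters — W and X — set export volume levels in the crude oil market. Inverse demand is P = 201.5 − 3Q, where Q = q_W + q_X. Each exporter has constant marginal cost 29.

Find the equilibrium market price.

86.5

Exporter W's profit: π = q_W(201.5 − 3(q_W + q_X)) − 29q_W.
∂π/∂q_W = 172.5 − 6q_W − 3q_X = 0, so q_W = 28.75 − 0.5q_X.
Setting q_W = q_X in the reaction function: q_W = 28.75 − 0.5q_W, so q_W = 28.75 / 1.5 = 115/6.
Equilibrium price: P = 201.5 − 3·(115/3) = 86.5.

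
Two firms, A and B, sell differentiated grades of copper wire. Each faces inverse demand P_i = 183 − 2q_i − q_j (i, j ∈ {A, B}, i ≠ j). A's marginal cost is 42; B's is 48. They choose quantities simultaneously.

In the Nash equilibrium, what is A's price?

99.2

Firm A's profit: π = q_A(183 − 2q_A − q_B) − 42q_A.
∂π/∂q_A = 141 − 4q_A − q_B = 0 ⇒ q_A = 35.25 − 0.25q_B.
Similarly q_B = 33.75 − 0.25q_A.
Solving the two reaction functions simultaneously: (1 − (−0.25)(−0.25))q_A = 35.25 − 0.25·33.75, so 0.9375q_A = 26.8125 and q_A = 28.6.
Then q_B = 33.75 − 0.25·28.6 = 26.6.
P_A = 183 − 2·28.6 − 26.6 = 99.2.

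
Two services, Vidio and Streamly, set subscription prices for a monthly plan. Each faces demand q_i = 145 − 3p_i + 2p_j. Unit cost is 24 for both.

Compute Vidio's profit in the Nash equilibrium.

Vidio's profit: π = (p_{Vidio} − 24)(145 − 3p_{Vidio} + 2p_{Streamly}).
∂π/∂p_{Vidio} = 217 − 6p_{Vidio} + 2p_{Streamly} = 0 ⇒ p_{Vidio} = 217/6 + (1/3)p_{Streamly}.
The game is symmetric, so in equilibrium p_{Streamly} = p_{Vidio}: the reaction function gives (2/3)p_{Vidio} = 217/6, hence p_{Vidio} = 54.25.
q_{Vidio} = 145 − 3·54.25 + 2·54.25 = 90.75.
Profit = (54.25 − 24)·90.75 = 2745.1875.

2745.1875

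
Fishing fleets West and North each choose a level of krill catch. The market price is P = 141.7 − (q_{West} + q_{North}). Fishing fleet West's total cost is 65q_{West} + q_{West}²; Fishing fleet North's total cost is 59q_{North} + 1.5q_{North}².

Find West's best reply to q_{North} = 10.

16.675

Fishing fleet West's profit: π = q_{West}(141.7 − (q_{West} + q_{North})) − 65q_{West} − q_{West}².
∂π/∂q_{West} = 76.7 − 4q_{West} − q_{North} = 0, so q_{West} = 19.175 − 0.25q_{North}.
At q_{North} = 10: q_{West} = 19.175 − 0.25·10 = 16.675.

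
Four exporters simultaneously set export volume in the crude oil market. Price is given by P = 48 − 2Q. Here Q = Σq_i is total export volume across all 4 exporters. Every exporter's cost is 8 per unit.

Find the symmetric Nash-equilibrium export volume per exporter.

A representative exporter's profit is π_i = q_i(48 − 2Q) − 8q_i, with Q = q_i + Σ_{j≠i} q_j.
First-order condition: 40 − 4q_i − 2Σ_{j≠i} q_j = 0.
With identical exporters, set every q_j = q: then 40 − 4q − 6q = 0, i.e. q = 40/10 = 4.

4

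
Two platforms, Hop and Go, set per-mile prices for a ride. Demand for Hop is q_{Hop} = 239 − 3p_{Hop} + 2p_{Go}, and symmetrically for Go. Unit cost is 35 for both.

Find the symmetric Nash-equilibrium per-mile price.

Hop's profit: π = (p_{Hop} − 35)(239 − 3p_{Hop} + 2p_{Go}).
∂π/∂p_{Hop} = 344 − 6p_{Hop} + 2p_{Go} = 0 ⇒ p_{Hop} = 172/3 + (1/3)p_{Go}.
The game is symmetric, so in equilibrium p_{Go} = p_{Hop}: the reaction function gives (2/3)p_{Hop} = 172/3, hence p_{Hop} = 86.

86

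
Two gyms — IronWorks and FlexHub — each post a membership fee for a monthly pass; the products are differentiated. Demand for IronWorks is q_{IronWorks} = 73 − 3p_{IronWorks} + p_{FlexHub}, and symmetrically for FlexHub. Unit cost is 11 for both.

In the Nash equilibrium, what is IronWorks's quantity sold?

IronWorks's profit: π = (p_{IronWorks} − 11)(73 − 3p_{IronWorks} + p_{FlexHub}).
∂π/∂p_{IronWorks} = 106 − 6p_{IronWorks} + p_{FlexHub} = 0 ⇒ p_{IronWorks} = 53/3 + (1/6)p_{FlexHub}.
By symmetry p_{FlexHub} = p_{IronWorks}; substituting into the reaction function, (5/6)p_{IronWorks} = 53/3 and p_{IronWorks} = 21.2.
q_{IronWorks} = 73 − 3·21.2 + 21.2 = 30.6.

30.6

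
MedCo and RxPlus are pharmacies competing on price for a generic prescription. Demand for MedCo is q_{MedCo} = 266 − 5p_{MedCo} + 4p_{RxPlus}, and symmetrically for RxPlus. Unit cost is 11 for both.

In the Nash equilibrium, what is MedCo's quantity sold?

212.5

MedCo's profit: π = (p_{MedCo} − 11)(266 − 5p_{MedCo} + 4p_{RxPlus}).
∂π/∂p_{MedCo} = 321 − 10p_{MedCo} + 4p_{RxPlus} = 0 ⇒ p_{MedCo} = 32.1 + 0.4p_{RxPlus}.
The game is symmetric, so in equilibrium p_{RxPlus} = p_{MedCo}: the reaction function gives 0.6p_{MedCo} = 32.1, hence p_{MedCo} = 53.5.
q_{MedCo} = 266 − 5·53.5 + 4·53.5 = 212.5.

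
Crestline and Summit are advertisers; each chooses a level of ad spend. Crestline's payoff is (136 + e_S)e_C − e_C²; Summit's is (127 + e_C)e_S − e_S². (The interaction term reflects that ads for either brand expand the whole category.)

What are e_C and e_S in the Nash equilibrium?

133, 130

Expanding Crestline's payoff: 136e_C + e_Se_C − e_C².
∂π/∂e_C = 136 + e_S − 2e_C = 0, so e_C = 68 + 0.5e_S.
Likewise for Summit: e_S = 63.5 + 0.5e_C.
Substituting the second reaction function into the first: e_C = 68 + 0.5(63.5 + 0.5e_C), which gives 0.75e_C = 99.75 ⇒ e_C = 133.
Then e_S = 63.5 + 0.5·133 = 130.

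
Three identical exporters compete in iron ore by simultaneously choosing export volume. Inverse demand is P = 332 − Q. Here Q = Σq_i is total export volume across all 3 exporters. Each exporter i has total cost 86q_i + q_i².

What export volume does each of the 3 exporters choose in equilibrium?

A representative exporter's profit is π_i = q_i(332 − Q) − 86q_i − q_i², with Q = q_i + Σ_{j≠i} q_j.
First-order condition: 246 − 4q_i − Σ_{j≠i} q_j = 0.
In a symmetric equilibrium every exporter chooses the same q, so Σ_{j≠i} q_j = 2q. The condition becomes 246 − 6q = 0, giving q = 246/6 = 41.

41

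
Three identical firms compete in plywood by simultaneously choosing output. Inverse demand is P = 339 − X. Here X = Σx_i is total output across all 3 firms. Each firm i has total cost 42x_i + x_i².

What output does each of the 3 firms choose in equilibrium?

A representative firm's profit is π_i = x_i(339 − X) − 42x_i − x_i², with X = x_i + Σ_{j≠i} x_j.
First-order condition: 297 − 4x_i − Σ_{j≠i} x_j = 0.
With identical firms, set every x_j = x: then 297 − 4x − 2x = 0, i.e. x = 297/6 = 49.5.

49.5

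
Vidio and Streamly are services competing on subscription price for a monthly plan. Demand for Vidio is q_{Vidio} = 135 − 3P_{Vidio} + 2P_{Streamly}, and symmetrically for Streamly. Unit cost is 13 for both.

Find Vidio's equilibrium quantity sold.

91.5

Vidio's profit: π = (P_{Vidio} − 13)(135 − 3P_{Vidio} + 2P_{Streamly}).
∂π/∂P_{Vidio} = 174 − 6P_{Vidio} + 2P_{Streamly} = 0 ⇒ P_{Vidio} = 29 + (1/3)P_{Streamly}.
By symmetry P_{Streamly} = P_{Vidio}; substituting into the reaction function, (2/3)P_{Vidio} = 29 and P_{Vidio} = 43.5.
q_{Vidio} = 135 − 3·43.5 + 2·43.5 = 91.5.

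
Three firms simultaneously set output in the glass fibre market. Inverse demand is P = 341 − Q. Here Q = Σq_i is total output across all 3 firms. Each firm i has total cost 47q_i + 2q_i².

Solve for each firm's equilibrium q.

36.75

A representative firm's profit is π_i = q_i(341 − Q) − 47q_i − 2q_i², with Q = q_i + Σ_{j≠i} q_j.
First-order condition: 294 − 6q_i − Σ_{j≠i} q_j = 0.
Imposing symmetry (q_j = q for all j) turns Σ_{j≠i} q_j into 2q, so 294 = 8q and q = 36.75.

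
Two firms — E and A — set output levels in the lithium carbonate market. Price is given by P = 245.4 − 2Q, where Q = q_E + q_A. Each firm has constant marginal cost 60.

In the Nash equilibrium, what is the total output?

61.8

Firm E's profit: π = q_E(245.4 − 2(q_E + q_A)) − 60q_E.
∂π/∂q_E = 185.4 − 4q_E − 2q_A = 0, so q_E = 46.35 − 0.5q_A.
By symmetry q_A = q_E; substituting into the reaction function, 1.5q_E = 46.35 and q_E = 30.9.
Total output: 30.9 + 30.9 = 61.8.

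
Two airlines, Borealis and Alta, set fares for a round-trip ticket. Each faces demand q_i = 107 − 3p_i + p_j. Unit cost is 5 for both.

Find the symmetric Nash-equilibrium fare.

24.4

Borealis's profit: π = (p_{Borealis} − 5)(107 − 3p_{Borealis} + p_{Alta}).
∂π/∂p_{Borealis} = 122 − 6p_{Borealis} + p_{Alta} = 0 ⇒ p_{Borealis} = 61/3 + (1/6)p_{Alta}.
The game is symmetric, so in equilibrium p_{Alta} = p_{Borealis}: the reaction function gives (5/6)p_{Borealis} = 61/3, hence p_{Borealis} = 24.4.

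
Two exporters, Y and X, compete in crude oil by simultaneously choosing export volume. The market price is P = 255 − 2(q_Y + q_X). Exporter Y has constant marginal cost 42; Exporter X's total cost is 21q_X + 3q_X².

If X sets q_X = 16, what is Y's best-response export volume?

45.25

Exporter Y's profit: π = q_Y(255 − 2(q_Y + q_X)) − 42q_Y.
∂π/∂q_Y = 213 − 4q_Y − 2q_X = 0, so q_Y = 53.25 − 0.5q_X.
At q_X = 16: q_Y = 53.25 − 0.5·16 = 45.25.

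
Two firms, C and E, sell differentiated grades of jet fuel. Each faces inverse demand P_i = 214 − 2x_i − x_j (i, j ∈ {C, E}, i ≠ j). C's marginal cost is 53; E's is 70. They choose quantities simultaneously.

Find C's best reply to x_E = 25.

Firm C's profit: π = x_C(214 − 2x_C − x_E) − 53x_C.
∂π/∂x_C = 161 − 4x_C − x_E = 0 ⇒ x_C = 40.25 − 0.25x_E.
At x_E = 25: x_C = 40.25 − 0.25·25 = 34.

34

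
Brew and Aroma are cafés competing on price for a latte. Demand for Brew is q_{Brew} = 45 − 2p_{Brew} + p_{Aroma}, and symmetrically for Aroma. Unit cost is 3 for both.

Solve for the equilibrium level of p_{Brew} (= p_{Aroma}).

17

Brew's profit: π = (p_{Brew} − 3)(45 − 2p_{Brew} + p_{Aroma}).
∂π/∂p_{Brew} = 51 − 4p_{Brew} + p_{Aroma} = 0 ⇒ p_{Brew} = 12.75 + 0.25p_{Aroma}.
By symmetry p_{Aroma} = p_{Brew}; substituting into the reaction function, 0.75p_{Brew} = 12.75 and p_{Brew} = 17.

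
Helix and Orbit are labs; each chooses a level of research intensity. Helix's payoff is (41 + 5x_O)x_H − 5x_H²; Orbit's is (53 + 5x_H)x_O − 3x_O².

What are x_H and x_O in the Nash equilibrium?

14.6, 21

Expanding Helix's payoff: 41x_H + 5x_Ox_H − 5x_H².
∂π/∂x_H = 41 + 5x_O − 10x_H = 0, so x_H = 4.1 + 0.5x_O.
Likewise for Orbit: x_O = 53/6 + (5/6)x_H.
Substituting the second reaction function into the first: x_H = 4.1 + 0.5(53/6 + (5/6)x_H), which gives (7/12)x_H = 511/60 ⇒ x_H = 14.6.
Then x_O = 53/6 + (5/6)·14.6 = 21.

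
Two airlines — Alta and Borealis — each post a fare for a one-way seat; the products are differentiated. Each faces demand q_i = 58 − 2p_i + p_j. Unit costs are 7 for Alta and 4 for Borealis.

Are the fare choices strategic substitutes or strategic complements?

Alta's profit: π = (p_{Alta} − 7)(58 − 2p_{Alta} + p_{Borealis}).
∂π/∂p_{Alta} = 72 − 4p_{Alta} + p_{Borealis} = 0 ⇒ p_{Alta} = 18 + 0.25p_{Borealis}.
The best-response slope dp_{Alta}/dp_{Borealis} = 0.25 > 0: the reaction function is upward-sloping, so the choices are strategic complements.

strategic complements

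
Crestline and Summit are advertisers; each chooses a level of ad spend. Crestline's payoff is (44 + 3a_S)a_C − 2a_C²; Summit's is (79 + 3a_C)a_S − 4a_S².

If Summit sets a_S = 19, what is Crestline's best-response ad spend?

25.25

Expanding Crestline's payoff: 44a_C + 3a_Sa_C − 2a_C².
∂π/∂a_C = 44 + 3a_S − 4a_C = 0, so a_C = 11 + 0.75a_S.
At a_S = 19: a_C = 11 + 0.75·19 = 25.25.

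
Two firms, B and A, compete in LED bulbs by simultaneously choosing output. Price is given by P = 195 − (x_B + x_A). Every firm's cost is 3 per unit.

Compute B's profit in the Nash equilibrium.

4096

Firm B's profit: π = x_B(195 − (x_B + x_A)) − 3x_B.
∂π/∂x_B = 192 − 2x_B − x_A = 0, so x_B = 96 − 0.5x_A.
Setting x_B = x_A in the reaction function: x_B = 96 − 0.5x_B, so x_B = 96 / 1.5 = 64.
Price P = 195 − 128 = 67.
B's profit: (67 − 3)·64 = 4096.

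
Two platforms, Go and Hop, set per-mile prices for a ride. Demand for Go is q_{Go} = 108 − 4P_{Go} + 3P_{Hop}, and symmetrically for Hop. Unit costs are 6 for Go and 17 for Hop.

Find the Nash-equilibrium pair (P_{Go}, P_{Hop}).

28.8, 32.8

Go's profit: π = (P_{Go} − 6)(108 − 4P_{Go} + 3P_{Hop}).
∂π/∂P_{Go} = 132 − 8P_{Go} + 3P_{Hop} = 0 ⇒ P_{Go} = 16.5 + 0.375P_{Hop}.
Similarly P_{Hop} = 22 + 0.375P_{Go}.
Plugging P_{Hop} into Go's best response: P_{Go} = 16.5 + 0.375(22 + 0.375P_{Go}) ⇒ (55/64)P_{Go} = 24.75, so P_{Go} = 28.8.
Then P_{Hop} = 22 + 0.375·28.8 = 32.8.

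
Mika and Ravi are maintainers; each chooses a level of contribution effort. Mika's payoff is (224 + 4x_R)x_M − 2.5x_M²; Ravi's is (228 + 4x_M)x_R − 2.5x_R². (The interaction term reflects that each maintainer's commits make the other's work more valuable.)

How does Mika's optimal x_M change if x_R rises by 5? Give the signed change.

4

Expanding Mika's payoff: 224x_M + 4x_Rx_M − 2.5x_M².
∂π/∂x_M = 224 + 4x_R − 5x_M = 0, so x_M = 44.8 + 0.8x_R.
The reaction-function slope is 0.8, so a 5-unit rise in x_R moves x_M by 0.8 × 5 = 4. Mika's best response rises — the actions are strategic complements.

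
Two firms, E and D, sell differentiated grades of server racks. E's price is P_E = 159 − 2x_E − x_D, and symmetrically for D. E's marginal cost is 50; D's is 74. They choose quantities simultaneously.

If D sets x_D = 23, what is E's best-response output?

Firm E's profit: π = x_E(159 − 2x_E − x_D) − 50x_E.
∂π/∂x_E = 109 − 4x_E − x_D = 0 ⇒ x_E = 27.25 − 0.25x_D.
At x_D = 23: x_E = 27.25 − 0.25·23 = 21.5.

21.5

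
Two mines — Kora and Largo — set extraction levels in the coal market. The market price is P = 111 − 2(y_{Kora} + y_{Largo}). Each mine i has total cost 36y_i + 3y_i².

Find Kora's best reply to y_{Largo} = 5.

Mine Kora's profit: π = y_{Kora}(111 − 2(y_{Kora} + y_{Largo})) − 36y_{Kora} − 3y_{Kora}².
∂π/∂y_{Kora} = 75 − 10y_{Kora} − 2y_{Largo} = 0, so y_{Kora} = 7.5 − 0.2y_{Largo}.
At y_{Largo} = 5: y_{Kora} = 7.5 − 0.2·5 = 6.5.

6.5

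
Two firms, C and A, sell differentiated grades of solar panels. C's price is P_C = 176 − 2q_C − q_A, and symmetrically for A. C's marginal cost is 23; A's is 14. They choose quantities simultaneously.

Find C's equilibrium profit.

1800

Firm C's profit: π = q_C(176 − 2q_C − q_A) − 23q_C.
∂π/∂q_C = 153 − 4q_C − q_A = 0 ⇒ q_C = 38.25 − 0.25q_A.
Similarly q_A = 40.5 − 0.25q_C.
Plugging q_A into C's best response: q_C = 38.25 − 0.25(40.5 − 0.25q_C) ⇒ 0.9375q_C = 28.125, so q_C = 30.
Then q_A = 40.5 − 0.25·30 = 33.
P_C = 176 − 2·30 − 33 = 83.
Profit = (83 − 23)·30 = 1800.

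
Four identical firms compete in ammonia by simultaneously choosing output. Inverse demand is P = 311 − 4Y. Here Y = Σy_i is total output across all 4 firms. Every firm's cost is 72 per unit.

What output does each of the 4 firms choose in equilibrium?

A representative firm's profit is π_i = y_i(311 − 4Y) − 72y_i, with Y = y_i + Σ_{j≠i} y_j.
First-order condition: 239 − 8y_i − 4Σ_{j≠i} y_j = 0.
With identical firms, set every y_j = y: then 239 − 8y − 12y = 0, i.e. y = 239/20 = 11.95.

11.95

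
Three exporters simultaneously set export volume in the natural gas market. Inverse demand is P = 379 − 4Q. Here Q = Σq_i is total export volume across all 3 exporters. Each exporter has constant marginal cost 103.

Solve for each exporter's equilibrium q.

A representative exporter's profit is π_i = q_i(379 − 4Q) − 103q_i, with Q = q_i + Σ_{j≠i} q_j.
First-order condition: 276 − 8q_i − 4Σ_{j≠i} q_j = 0.
Imposing symmetry (q_j = q for all j) turns Σ_{j≠i} q_j into 2q, so 276 = 16q and q = 17.25.

17.25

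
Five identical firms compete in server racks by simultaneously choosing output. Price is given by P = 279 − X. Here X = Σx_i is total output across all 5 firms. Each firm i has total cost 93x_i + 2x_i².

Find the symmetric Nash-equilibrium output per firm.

A representative firm's profit is π_i = x_i(279 − X) − 93x_i − 2x_i², with X = x_i + Σ_{j≠i} x_j.
First-order condition: 186 − 6x_i − Σ_{j≠i} x_j = 0.
Imposing symmetry (x_j = x for all j) turns Σ_{j≠i} x_j into 4x, so 186 = 10x and x = 18.6.

18.6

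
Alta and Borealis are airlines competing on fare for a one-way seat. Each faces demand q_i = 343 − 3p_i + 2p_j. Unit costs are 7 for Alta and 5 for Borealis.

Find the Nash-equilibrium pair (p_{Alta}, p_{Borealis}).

90.625, 89.875

Alta's profit: π = (p_{Alta} − 7)(343 − 3p_{Alta} + 2p_{Borealis}).
∂π/∂p_{Alta} = 364 − 6p_{Alta} + 2p_{Borealis} = 0 ⇒ p_{Alta} = 182/3 + (1/3)p_{Borealis}.
Similarly p_{Borealis} = 179/3 + (1/3)p_{Alta}.
Substituting the second reaction function into the first: p_{Alta} = 182/3 + (1/3)(179/3 + (1/3)p_{Alta}), which gives (8/9)p_{Alta} = 725/9 ⇒ p_{Alta} = 90.625.
Then p_{Borealis} = 179/3 + (1/3)·90.625 = 89.875.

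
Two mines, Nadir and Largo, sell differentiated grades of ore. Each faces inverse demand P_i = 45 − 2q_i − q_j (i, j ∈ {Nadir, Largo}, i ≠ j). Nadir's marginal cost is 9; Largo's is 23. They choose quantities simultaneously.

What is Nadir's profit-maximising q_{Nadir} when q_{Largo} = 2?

Mine Nadir's profit: π = q_{Nadir}(45 − 2q_{Nadir} − q_{Largo}) − 9q_{Nadir}.
∂π/∂q_{Nadir} = 36 − 4q_{Nadir} − q_{Largo} = 0 ⇒ q_{Nadir} = 9 − 0.25q_{Largo}.
At q_{Largo} = 2: q_{Nadir} = 9 − 0.25·2 = 8.5.

8.5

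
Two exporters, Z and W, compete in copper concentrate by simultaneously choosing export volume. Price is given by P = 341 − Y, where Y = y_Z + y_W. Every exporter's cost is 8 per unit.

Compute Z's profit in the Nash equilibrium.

Exporter Z's profit: π = y_Z(341 − (y_Z + y_W)) − 8y_Z.
∂π/∂y_Z = 333 − 2y_Z − y_W = 0, so y_Z = 166.5 − 0.5y_W.
Setting y_Z = y_W in the reaction function: y_Z = 166.5 − 0.5y_Z, so y_Z = 166.5 / 1.5 = 111.
Price P = 341 − 222 = 119.
Z's profit: (119 − 8)·111 = 12321.

12321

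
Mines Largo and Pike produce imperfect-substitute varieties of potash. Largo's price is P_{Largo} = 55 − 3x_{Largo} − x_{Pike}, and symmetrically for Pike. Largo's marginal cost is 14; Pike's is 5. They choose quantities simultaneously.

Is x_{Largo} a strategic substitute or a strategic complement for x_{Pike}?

strategic substitutes

Mine Largo's profit: π = x_{Largo}(55 − 3x_{Largo} − x_{Pike}) − 14x_{Largo}.
∂π/∂x_{Largo} = 41 − 6x_{Largo} − x_{Pike} = 0 ⇒ x_{Largo} = 41/6 − (1/6)x_{Pike}.
The best-response slope dx_{Largo}/dx_{Pike} = −1/6 < 0: the reaction function is downward-sloping, so the choices are strategic substitutes.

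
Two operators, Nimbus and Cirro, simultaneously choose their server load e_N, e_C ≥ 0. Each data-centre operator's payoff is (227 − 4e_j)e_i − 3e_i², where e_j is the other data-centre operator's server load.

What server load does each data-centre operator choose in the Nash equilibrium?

22.7

Nimbus's payoff is (227 − 4e_C)e_N − 3e_N².
∂π/∂e_N = 227 − 4e_C − 6e_N = 0, so e_N = 227/6 − (2/3)e_C.
The game is symmetric, so in equilibrium e_C = e_N: the reaction function gives (5/3)e_N = 227/6, hence e_N = 22.7.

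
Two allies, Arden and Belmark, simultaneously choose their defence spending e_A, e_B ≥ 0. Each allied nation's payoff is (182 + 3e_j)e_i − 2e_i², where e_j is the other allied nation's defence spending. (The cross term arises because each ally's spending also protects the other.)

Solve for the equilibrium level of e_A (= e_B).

Arden's payoff is (182 + 3e_B)e_A − 2e_A².
∂π/∂e_A = 182 + 3e_B − 4e_A = 0, so e_A = 45.5 + 0.75e_B.
By symmetry e_B = e_A; substituting into the reaction function, 0.25e_A = 45.5 and e_A = 182.

182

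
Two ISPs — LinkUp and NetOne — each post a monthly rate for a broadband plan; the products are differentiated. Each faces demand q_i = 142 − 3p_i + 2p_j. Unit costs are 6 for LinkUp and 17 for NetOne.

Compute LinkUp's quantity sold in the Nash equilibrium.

LinkUp's profit: π = (p_{LinkUp} − 6)(142 − 3p_{LinkUp} + 2p_{NetOne}).
∂π/∂p_{LinkUp} = 160 − 6p_{LinkUp} + 2p_{NetOne} = 0 ⇒ p_{LinkUp} = 80/3 + (1/3)p_{NetOne}.
Similarly p_{NetOne} = 193/6 + (1/3)p_{LinkUp}.
Solving the two reaction functions simultaneously: (1 − (1/3)(1/3))p_{LinkUp} = 80/3 + (1/3)·(193/6), so (8/9)p_{LinkUp} = 673/18 and p_{LinkUp} = 42.0625.
Then p_{NetOne} = 193/6 + (1/3)·42.0625 = 46.1875.
q_{LinkUp} = 142 − 3·42.0625 + 2·46.1875 = 108.1875.

108.1875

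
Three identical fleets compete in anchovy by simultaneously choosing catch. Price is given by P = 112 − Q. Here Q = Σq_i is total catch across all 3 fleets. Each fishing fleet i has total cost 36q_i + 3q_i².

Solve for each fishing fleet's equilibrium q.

A representative fishing fleet's profit is π_i = q_i(112 − Q) − 36q_i − 3q_i², with Q = q_i + Σ_{j≠i} q_j.
First-order condition: 76 − 8q_i − Σ_{j≠i} q_j = 0.
With identical fishing fleets, set every q_j = q: then 76 − 8q − 2q = 0, i.e. q = 76/10 = 7.6.

7.6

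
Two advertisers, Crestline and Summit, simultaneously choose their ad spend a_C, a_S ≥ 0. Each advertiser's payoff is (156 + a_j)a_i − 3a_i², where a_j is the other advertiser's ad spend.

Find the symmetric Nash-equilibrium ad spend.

31.2

Crestline's payoff is (156 + a_S)a_C − 3a_C².
∂π/∂a_C = 156 + a_S − 6a_C = 0, so a_C = 26 + (1/6)a_S.
Setting a_C = a_S in the reaction function: a_C = 26 + (1/6)a_C, so a_C = 26 / (5/6) = 31.2.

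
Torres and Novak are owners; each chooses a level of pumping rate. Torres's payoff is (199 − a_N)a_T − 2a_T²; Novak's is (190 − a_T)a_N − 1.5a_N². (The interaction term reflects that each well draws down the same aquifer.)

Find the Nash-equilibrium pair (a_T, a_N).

37, 51

Expanding Torres's payoff: 199a_T − a_Na_T − 2a_T².
∂π/∂a_T = 199 − a_N − 4a_T = 0, so a_T = 49.75 − 0.25a_N.
Likewise for Novak: a_N = 190/3 − (1/3)a_T.
Substituting the second reaction function into the first: a_T = 49.75 − 0.25(190/3 − (1/3)a_T), which gives (11/12)a_T = 407/12 ⇒ a_T = 37.
Then a_N = 190/3 − (1/3)·37 = 51.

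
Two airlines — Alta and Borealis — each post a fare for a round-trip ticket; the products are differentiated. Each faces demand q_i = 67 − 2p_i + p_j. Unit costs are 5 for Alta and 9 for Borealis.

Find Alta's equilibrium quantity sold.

42.4

Alta's profit: π = (p_{Alta} − 5)(67 − 2p_{Alta} + p_{Borealis}).
∂π/∂p_{Alta} = 77 − 4p_{Alta} + p_{Borealis} = 0 ⇒ p_{Alta} = 19.25 + 0.25p_{Borealis}.
Similarly p_{Borealis} = 21.25 + 0.25p_{Alta}.
Plugging p_{Borealis} into Alta's best response: p_{Alta} = 19.25 + 0.25(21.25 + 0.25p_{Alta}) ⇒ 0.9375p_{Alta} = 24.5625, so p_{Alta} = 26.2.
Then p_{Borealis} = 21.25 + 0.25·26.2 = 27.8.
q_{Alta} = 67 − 2·26.2 + 27.8 = 42.4.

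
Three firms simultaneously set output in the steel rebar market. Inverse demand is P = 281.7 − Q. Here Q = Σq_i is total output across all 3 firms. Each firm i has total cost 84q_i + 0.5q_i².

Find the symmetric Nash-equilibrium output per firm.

A representative firm's profit is π_i = q_i(281.7 − Q) − 84q_i − 0.5q_i², with Q = q_i + Σ_{j≠i} q_j.
First-order condition: 197.7 − 3q_i − Σ_{j≠i} q_j = 0.
Imposing symmetry (q_j = q for all j) turns Σ_{j≠i} q_j into 2q, so 197.7 = 5q and q = 39.54.

39.54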